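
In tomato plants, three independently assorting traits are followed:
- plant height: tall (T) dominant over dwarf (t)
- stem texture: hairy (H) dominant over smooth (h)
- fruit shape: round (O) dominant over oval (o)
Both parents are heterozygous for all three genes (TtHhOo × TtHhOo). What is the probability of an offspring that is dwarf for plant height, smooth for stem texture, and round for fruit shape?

Trihybrid cross: TtHhOo × TtHhOo
Each trait segregates independently with a 3:1 phenotypic ratio, so each gene contributes 3/4 (dominant) or 1/4 (recessive).
Target: dwarf (plant height), smooth (stem texture), round (fruit shape)
Probability = product of independent per-trait probabilities
= 1/4 × 1/4 × 3/4 = 3/64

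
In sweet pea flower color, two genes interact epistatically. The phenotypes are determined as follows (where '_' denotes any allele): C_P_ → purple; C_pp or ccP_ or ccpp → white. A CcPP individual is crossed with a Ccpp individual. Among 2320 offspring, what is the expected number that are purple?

Cross: CcPP × Ccpp — consider each gene separately:
C gene: Cc × Cc → 1 CC, 2 Cc, 1 cc → 3 C_ : 1 cc (out of 4)
P gene: PP × pp → 4 Pp → 4 P_ (out of 4)
Genotype classes (out of 4 × 4 = 16): C_P_ = 3×4 = 12; ccP_ = 1×4 = 4
Apply the phenotype rules: C_P_ (12) → purple; ccP_ (4) → white
Phenotype counts (out of 16): 12 purple, 4 white
purple: 12 out of 16 → fraction 3/4
Expected count = 3/4 × 2320 = 1740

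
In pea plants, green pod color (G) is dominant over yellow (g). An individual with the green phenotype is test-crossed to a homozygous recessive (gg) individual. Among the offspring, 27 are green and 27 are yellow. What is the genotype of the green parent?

Test cross: ? × gg
Offspring: 27 green, 27 yellow — approximately 1:1.
A 1:1 ratio in a test cross indicates the unknown parent is heterozygous (Gg).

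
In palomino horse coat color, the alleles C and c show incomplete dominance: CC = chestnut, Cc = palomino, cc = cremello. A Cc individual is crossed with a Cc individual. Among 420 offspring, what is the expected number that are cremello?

Punnett square for Cc × Cc:
Offspring genotypes: 1 CC, 2 Cc, 1 cc
Phenotype counts: 1 chestnut, 2 palomino, 1 cremello
cremello: 1 out of 4 → fraction 1/4
Expected count = 1/4 × 420 = 105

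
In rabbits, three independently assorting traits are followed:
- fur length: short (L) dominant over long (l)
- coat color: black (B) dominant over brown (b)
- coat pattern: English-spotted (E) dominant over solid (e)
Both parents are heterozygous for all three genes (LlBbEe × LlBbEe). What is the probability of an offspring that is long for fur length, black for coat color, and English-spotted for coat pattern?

Trihybrid cross: LlBbEe × LlBbEe
Each trait segregates independently with a 3:1 phenotypic ratio, so each gene contributes 3/4 (dominant) or 1/4 (recessive).
Target: long (fur length), black (coat color), English-spotted (coat pattern)
Probability = product of independent per-trait probabilities
= 1/4 × 3/4 × 3/4 = 9/64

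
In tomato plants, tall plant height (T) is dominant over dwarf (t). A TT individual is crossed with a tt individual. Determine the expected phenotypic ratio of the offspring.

Punnett square for TT × tt:
Offspring genotypes: 4 Tt
tall: 4, dwarf: 0
Ratio: all tall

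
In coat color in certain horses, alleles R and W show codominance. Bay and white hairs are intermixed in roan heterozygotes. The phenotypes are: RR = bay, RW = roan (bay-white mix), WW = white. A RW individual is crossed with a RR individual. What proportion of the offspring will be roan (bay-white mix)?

Punnett square for RW × RR:
Offspring genotypes: 2 RR, 2 RW
Phenotype counts: 2 bay, 2 roan (bay-white mix)
roan (bay-white mix): 2 out of 4
Probability: 2/4 = 1/2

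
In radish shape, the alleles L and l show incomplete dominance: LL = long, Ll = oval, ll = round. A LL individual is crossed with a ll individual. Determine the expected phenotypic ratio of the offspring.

Punnett square for LL × ll:
Offspring genotypes: 4 Ll
Phenotype counts: 4 oval
Ratio: all oval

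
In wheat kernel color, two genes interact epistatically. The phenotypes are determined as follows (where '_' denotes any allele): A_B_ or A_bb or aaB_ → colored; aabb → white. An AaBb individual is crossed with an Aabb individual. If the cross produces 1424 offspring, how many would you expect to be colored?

Cross: AaBb × Aabb — consider each gene separately:
A gene: Aa × Aa → 1 AA, 2 Aa, 1 aa → 3 A_ : 1 aa (out of 4)
B gene: Bb × bb → 2 Bb, 2 bb → 2 B_ : 2 bb (out of 4)
Genotype classes (out of 4 × 4 = 16): A_B_ = 3×2 = 6; A_bb = 3×2 = 6; aaB_ = 1×2 = 2; aabb = 1×2 = 2
Apply the phenotype rules: A_B_ (6) + A_bb (6) + aaB_ (2) → colored; aabb (2) → white
Phenotype counts (out of 16): 14 colored, 2 white
colored: 14 out of 16 → fraction 7/8
Expected count = 7/8 × 1424 = 1246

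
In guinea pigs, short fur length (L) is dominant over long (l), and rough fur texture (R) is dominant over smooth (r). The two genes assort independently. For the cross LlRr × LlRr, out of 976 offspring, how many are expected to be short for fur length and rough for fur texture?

Dihybrid cross LlRr × LlRr — consider each gene separately:
fur length: Ll × Ll → 1 LL, 2 Ll, 1 ll → 3 L_ : 1 ll (out of 4)
fur texture: Rr × Rr → 1 RR, 2 Rr, 1 rr → 3 R_ : 1 rr (out of 4)
Looking for: short (L_) and rough (R_)
P(short) = 3/4, P(rough) = 3/4
P(both) = 3/4 × 3/4 = 9/16
Expected count = 9/16 × 976 = 549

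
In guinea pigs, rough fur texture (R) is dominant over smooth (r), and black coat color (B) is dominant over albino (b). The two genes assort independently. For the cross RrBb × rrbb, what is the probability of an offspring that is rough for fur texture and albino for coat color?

Dihybrid cross RrBb × rrbb — consider each gene separately:
fur texture: Rr × rr → 2 Rr, 2 rr → 2 R_ : 2 rr (out of 4)
coat color: Bb × bb → 2 Bb, 2 bb → 2 B_ : 2 bb (out of 4)
Looking for: rough (R_) and albino (bb)
P(rough) = 2/4, P(albino) = 2/4
P(both) = 2/4 × 2/4 = 4/16 = 1/4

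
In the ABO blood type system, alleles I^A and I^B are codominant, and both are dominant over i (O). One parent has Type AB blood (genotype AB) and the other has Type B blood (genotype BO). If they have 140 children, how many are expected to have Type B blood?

Cross: AB × BO
Possible offspring genotypes: 1 AB, 1 AO, 1 BB, 1 BO
Blood type counts: 1 Type AB, 1 Type A, 2 Type B
Probability of Type B: 2/4 = 1/2
Expected count = 1/2 × 140 = 70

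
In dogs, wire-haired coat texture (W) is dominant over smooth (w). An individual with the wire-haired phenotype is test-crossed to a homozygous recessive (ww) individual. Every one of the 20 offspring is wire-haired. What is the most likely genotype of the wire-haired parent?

Test cross: ? × ww
All offspring are wire-haired.
If the unknown parent were heterozygous (Ww), about half of 20 offspring would be smooth; none are. The unknown parent is most likely homozygous dominant (WW).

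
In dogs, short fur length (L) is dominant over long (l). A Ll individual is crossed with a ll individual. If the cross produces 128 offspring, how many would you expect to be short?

Punnett square for Ll × ll:
Offspring genotypes: 2 Ll, 2 ll
short: 2, long: 2
short: 2 out of 4 → fraction 1/2
Expected count = 1/2 × 128 = 64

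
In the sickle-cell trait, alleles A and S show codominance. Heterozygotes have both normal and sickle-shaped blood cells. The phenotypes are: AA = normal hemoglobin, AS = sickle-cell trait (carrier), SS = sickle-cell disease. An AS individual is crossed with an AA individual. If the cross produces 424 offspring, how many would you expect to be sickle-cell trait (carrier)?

Punnett square for AS × AA:
Offspring genotypes: 2 AA, 2 AS
Phenotype counts: 2 normal hemoglobin, 2 sickle-cell trait (carrier)
sickle-cell trait (carrier): 2 out of 4 → fraction 1/2
Expected count = 1/2 × 424 = 212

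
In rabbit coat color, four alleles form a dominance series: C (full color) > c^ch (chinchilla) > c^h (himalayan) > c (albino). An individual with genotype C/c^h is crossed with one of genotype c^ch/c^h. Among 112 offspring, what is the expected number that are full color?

Cross: C/c^h × c^ch/c^h
Allele dominance: C > c^ch > c^h > c
Offspring genotypes: 1 C/c^ch, 1 C/c^h, 1 c^ch/c^h, 1 c^h/c^h
Phenotype counts: 2 full color, 1 chinchilla, 1 himalayan
full color: 2 out of 4 → fraction 1/2
Expected count = 1/2 × 112 = 56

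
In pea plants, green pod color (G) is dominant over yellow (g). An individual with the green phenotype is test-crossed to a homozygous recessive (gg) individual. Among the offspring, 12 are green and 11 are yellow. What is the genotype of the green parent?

Test cross: ? × gg
Offspring: 12 green, 11 yellow — approximately 1:1.
A 1:1 ratio in a test cross indicates the unknown parent is heterozygous (Gg).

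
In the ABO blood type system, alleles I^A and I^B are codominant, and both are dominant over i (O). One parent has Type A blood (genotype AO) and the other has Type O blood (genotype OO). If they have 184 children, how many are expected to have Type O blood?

Cross: AO × OO
Possible offspring genotypes: 2 AO, 2 OO
Blood type counts: 2 Type A, 2 Type O
Probability of Type O: 2/4 = 1/2
Expected count = 1/2 × 184 = 92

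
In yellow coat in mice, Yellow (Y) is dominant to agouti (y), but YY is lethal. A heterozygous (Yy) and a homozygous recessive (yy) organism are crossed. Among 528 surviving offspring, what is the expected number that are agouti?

Cross: Yy × yy
Punnett square offspring (before lethality): 2 Yy, 2 yy
No YY offspring are produced in this cross.
agouti: 2 out of 4 → fraction 1/2
Expected count = 1/2 × 528 = 264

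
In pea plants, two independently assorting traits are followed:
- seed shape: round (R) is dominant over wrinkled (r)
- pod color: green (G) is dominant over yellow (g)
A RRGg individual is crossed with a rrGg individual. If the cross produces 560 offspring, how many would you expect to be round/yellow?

Dihybrid cross RRGg × rrGg — consider each gene separately:
seed shape: RR × rr → 4 Rr → 4 R_ (out of 4)
pod color: Gg × Gg → 1 GG, 2 Gg, 1 gg → 3 G_ : 1 gg (out of 4)
Combine (counts out of 4 × 4 = 16): round/green (R_G_) = 4×3 = 12; round/yellow (R_gg) = 4×1 = 4
Phenotype counts (out of 16): 12 round/green, 4 round/yellow
round/yellow: 4 out of 16 → fraction 1/4
Expected count = 1/4 × 560 = 140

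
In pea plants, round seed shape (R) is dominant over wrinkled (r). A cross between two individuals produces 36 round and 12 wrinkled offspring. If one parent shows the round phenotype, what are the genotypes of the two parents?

Observed offspring: 36 round, 12 wrinkled
The observed ratio simplifies to 3:1. Wrinkled (rr) offspring appear, so each parent must contribute one r allele. The parent stated to show round carries R, so it is Rr. The other parent is then either Rr or rr: Rr × rr would give a 1:1 split, whereas Rr × Rr gives 3:1 — matching the data. So both parents are heterozygous (Rr × Rr).
Parent genotypes: Rr × Rr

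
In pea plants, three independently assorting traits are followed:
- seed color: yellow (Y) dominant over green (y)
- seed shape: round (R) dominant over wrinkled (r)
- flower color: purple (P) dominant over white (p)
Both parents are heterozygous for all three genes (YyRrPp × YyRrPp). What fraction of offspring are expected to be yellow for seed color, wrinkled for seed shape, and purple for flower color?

Trihybrid cross: YyRrPp × YyRrPp
Each trait segregates independently with a 3:1 phenotypic ratio, so each gene contributes 3/4 (dominant) or 1/4 (recessive).
Target: yellow (seed color), wrinkled (seed shape), purple (flower color)
Probability = product of independent per-trait probabilities
= 3/4 × 1/4 × 3/4 = 9/64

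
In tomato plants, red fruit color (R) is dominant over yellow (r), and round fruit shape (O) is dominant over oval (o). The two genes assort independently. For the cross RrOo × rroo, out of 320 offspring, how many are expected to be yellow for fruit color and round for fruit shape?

Dihybrid cross RrOo × rroo — consider each gene separately:
fruit color: Rr × rr → 2 Rr, 2 rr → 2 R_ : 2 rr (out of 4)
fruit shape: Oo × oo → 2 Oo, 2 oo → 2 O_ : 2 oo (out of 4)
Looking for: yellow (rr) and round (O_)
P(yellow) = 2/4, P(round) = 2/4
P(both) = 2/4 × 2/4 = 4/16 = 1/4
Expected count = 1/4 × 320 = 80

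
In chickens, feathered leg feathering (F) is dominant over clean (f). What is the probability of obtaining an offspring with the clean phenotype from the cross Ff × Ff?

Punnett square for Ff × Ff:
Offspring genotypes: 1 FF, 2 Ff, 1 ff
Total offspring: 4
Count with target: 1
Probability: 1/4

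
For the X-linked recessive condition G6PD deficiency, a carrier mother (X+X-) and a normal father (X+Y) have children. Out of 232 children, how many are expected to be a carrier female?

Cross: X+X- × X+Y
Offspring: 1 X+X+, 1 X+Y, 1 X+X-, 1 X-Y
Probability of a carrier female: 1/4
Expected count = 1/4 × 232 = 58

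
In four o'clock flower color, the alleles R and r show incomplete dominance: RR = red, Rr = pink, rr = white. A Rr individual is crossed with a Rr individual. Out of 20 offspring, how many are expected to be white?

Punnett square for Rr × Rr:
Offspring genotypes: 1 RR, 2 Rr, 1 rr
Phenotype counts: 1 red, 2 pink, 1 white
white: 1 out of 4 → fraction 1/4
Expected count = 1/4 × 20 = 5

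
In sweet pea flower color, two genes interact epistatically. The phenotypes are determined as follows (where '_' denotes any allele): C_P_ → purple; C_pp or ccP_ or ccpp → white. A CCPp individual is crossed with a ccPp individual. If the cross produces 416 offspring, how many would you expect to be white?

Cross: CCPp × ccPp — consider each gene separately:
C gene: CC × cc → 4 Cc → 4 C_ (out of 4)
P gene: Pp × Pp → 1 PP, 2 Pp, 1 pp → 3 P_ : 1 pp (out of 4)
Genotype classes (out of 4 × 4 = 16): C_P_ = 4×3 = 12; C_pp = 4×1 = 4
Apply the phenotype rules: C_P_ (12) → purple; C_pp (4) → white
Phenotype counts (out of 16): 12 purple, 4 white
white: 4 out of 16 → fraction 1/4
Expected count = 1/4 × 416 = 104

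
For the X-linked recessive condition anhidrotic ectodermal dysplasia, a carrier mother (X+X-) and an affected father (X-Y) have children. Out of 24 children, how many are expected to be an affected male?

Cross: X+X- × X-Y
Offspring: 1 X+X-, 1 X+Y, 1 X-X-, 1 X-Y
Probability of an affected male: 1/4
Expected count = 1/4 × 24 = 6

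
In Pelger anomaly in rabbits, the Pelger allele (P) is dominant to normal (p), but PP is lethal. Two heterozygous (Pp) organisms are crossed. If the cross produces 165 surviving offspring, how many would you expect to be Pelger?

Cross: Pp × Pp
Punnett square offspring (before lethality): 1 PP, 2 Pp, 1 pp
The PP genotype is lethal (embryos die); surviving offspring: 2 Pp, 1 pp
Pelger: 2 out of 3 → fraction 2/3
Expected count = 2/3 × 165 = 110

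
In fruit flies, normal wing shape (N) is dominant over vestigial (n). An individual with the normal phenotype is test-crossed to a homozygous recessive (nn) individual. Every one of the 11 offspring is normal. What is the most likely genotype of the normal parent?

Test cross: ? × nn
All offspring are normal.
If the unknown parent were heterozygous (Nn), about half of 11 offspring would be vestigial; none are. The unknown parent is most likely homozygous dominant (NN).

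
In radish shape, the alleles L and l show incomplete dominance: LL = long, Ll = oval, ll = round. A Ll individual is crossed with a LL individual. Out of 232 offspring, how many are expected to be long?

Punnett square for Ll × LL:
Offspring genotypes: 2 LL, 2 Ll
Phenotype counts: 2 long, 2 oval
long: 2 out of 4 → fraction 1/2
Expected count = 1/2 × 232 = 116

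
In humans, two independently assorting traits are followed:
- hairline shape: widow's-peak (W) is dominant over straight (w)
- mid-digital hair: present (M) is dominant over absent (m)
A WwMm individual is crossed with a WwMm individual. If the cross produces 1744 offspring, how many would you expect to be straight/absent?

Dihybrid cross WwMm × WwMm — consider each gene separately:
hairline shape: Ww × Ww → 1 WW, 2 Ww, 1 ww → 3 W_ : 1 ww (out of 4)
mid-digital hair: Mm × Mm → 1 MM, 2 Mm, 1 mm → 3 M_ : 1 mm (out of 4)
Combine (counts out of 4 × 4 = 16): widow's-peak/present (W_M_) = 3×3 = 9; widow's-peak/absent (W_mm) = 3×1 = 3; straight/present (wwM_) = 1×3 = 3; straight/absent (wwmm) = 1×1 = 1
Phenotype counts (out of 16): 9 widow's-peak/present, 3 widow's-peak/absent, 3 straight/present, 1 straight/absent
straight/absent: 1 out of 16 → fraction 1/16
Expected count = 1/16 × 1744 = 109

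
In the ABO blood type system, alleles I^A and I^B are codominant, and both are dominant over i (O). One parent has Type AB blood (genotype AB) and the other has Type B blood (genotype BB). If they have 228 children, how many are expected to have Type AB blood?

Cross: AB × BB
Possible offspring genotypes: 2 AB, 2 BB
Blood type counts: 2 Type AB, 2 Type B
Probability of Type AB: 2/4 = 1/2
Expected count = 1/2 × 228 = 114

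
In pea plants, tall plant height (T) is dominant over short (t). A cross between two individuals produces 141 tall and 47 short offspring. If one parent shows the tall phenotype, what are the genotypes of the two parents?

Observed offspring: 141 tall, 47 short
The observed ratio simplifies to 3:1. Short (tt) offspring appear, so each parent must contribute one t allele. The parent stated to show tall carries T, so it is Tt. The other parent is then either Tt or tt: Tt × tt would give a 1:1 split, whereas Tt × Tt gives 3:1 — matching the data. So both parents are heterozygous (Tt × Tt).
Parent genotypes: Tt × Tt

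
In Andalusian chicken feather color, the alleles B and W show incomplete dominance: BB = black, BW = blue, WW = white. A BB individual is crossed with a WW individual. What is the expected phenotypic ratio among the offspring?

Punnett square for BB × WW:
Offspring genotypes: 4 BW
Phenotype counts: 4 blue
Ratio: all blue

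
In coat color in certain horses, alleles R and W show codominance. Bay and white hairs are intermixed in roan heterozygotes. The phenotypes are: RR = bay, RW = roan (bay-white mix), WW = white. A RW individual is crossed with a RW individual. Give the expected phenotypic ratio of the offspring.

Punnett square for RW × RW:
Offspring genotypes: 1 RR, 2 RW, 1 WW
Phenotype counts: 1 bay, 2 roan (bay-white mix), 1 white
Ratio: 1 bay : 2 roan (bay-white mix) : 1 white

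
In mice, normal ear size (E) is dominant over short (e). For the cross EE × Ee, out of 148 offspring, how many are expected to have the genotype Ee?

Punnett square for EE × Ee:
Offspring genotypes: 2 EE, 2 Ee
Total offspring: 4
Count with target: 2
Probability: 2/4 = 1/2
Expected count = 1/2 × 148 = 74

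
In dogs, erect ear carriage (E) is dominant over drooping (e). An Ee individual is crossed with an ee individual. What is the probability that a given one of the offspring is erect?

Punnett square for Ee × ee:
Offspring genotypes: 2 Ee, 2 ee
erect: 2, drooping: 2
erect: 2 out of 4
Probability: 2/4 = 1/2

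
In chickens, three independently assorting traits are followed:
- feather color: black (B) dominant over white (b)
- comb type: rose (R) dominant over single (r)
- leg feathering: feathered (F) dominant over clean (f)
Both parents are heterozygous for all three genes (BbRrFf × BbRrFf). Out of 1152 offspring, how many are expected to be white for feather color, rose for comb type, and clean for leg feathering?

Trihybrid cross: BbRrFf × BbRrFf
Each trait segregates independently with a 3:1 phenotypic ratio, so each gene contributes 3/4 (dominant) or 1/4 (recessive).
Target: white (feather color), rose (comb type), clean (leg feathering)
Probability = product of independent per-trait probabilities
= 1/4 × 3/4 × 1/4 = 3/64
Expected count = 3/64 × 1152 = 54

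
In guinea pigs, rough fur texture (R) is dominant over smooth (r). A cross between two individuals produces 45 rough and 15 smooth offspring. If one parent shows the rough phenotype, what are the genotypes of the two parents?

Observed offspring: 45 rough, 15 smooth
The observed ratio simplifies to 3:1. Smooth (rr) offspring appear, so each parent must contribute one r allele. The parent stated to show rough carries R, so it is Rr. The other parent is then either Rr or rr: Rr × rr would give a 1:1 split, whereas Rr × Rr gives 3:1 — matching the data. So both parents are heterozygous (Rr × Rr).
Parent genotypes: Rr × Rr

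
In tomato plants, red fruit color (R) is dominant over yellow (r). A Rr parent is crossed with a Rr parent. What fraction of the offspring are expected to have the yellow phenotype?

Punnett square for Rr × Rr:
Offspring genotypes: 1 RR, 2 Rr, 1 rr
Total offspring: 4
Count with target: 1
Probability: 1/4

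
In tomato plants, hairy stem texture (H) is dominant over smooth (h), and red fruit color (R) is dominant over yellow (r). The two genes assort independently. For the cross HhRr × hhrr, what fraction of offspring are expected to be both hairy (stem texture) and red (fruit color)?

Dihybrid cross HhRr × hhrr — consider each gene separately:
stem texture: Hh × hh → 2 Hh, 2 hh → 2 H_ : 2 hh (out of 4)
fruit color: Rr × rr → 2 Rr, 2 rr → 2 R_ : 2 rr (out of 4)
Looking for: hairy (H_) and red (R_)
P(hairy) = 2/4, P(red) = 2/4
P(both) = 2/4 × 2/4 = 4/16 = 1/4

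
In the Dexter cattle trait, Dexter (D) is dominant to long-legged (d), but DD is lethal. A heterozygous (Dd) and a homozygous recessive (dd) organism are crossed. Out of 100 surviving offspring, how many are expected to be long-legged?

Cross: Dd × dd
Punnett square offspring (before lethality): 2 Dd, 2 dd
No DD offspring are produced in this cross.
long-legged: 2 out of 4 → fraction 1/2
Expected count = 1/2 × 100 = 50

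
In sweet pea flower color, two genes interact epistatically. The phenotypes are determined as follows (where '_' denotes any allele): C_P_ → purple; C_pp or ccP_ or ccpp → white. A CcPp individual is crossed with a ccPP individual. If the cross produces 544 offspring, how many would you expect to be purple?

Cross: CcPp × ccPP — consider each gene separately:
C gene: Cc × cc → 2 Cc, 2 cc → 2 C_ : 2 cc (out of 4)
P gene: Pp × PP → 2 PP, 2 Pp → 4 P_ (out of 4)
Genotype classes (out of 4 × 4 = 16): C_P_ = 2×4 = 8; ccP_ = 2×4 = 8
Apply the phenotype rules: C_P_ (8) → purple; ccP_ (8) → white
Phenotype counts (out of 16): 8 purple, 8 white
purple: 8 out of 16 → fraction 1/2
Expected count = 1/2 × 544 = 272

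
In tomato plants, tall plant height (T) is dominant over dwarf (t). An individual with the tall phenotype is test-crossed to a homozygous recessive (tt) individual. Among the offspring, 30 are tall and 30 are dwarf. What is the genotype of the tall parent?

Test cross: ? × tt
Offspring: 30 tall, 30 dwarf — approximately 1:1.
A 1:1 ratio in a test cross indicates the unknown parent is heterozygous (Tt).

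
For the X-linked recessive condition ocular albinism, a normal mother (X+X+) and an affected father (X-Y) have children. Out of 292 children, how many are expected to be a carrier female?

Cross: X+X+ × X-Y
Offspring: 2 X+X-, 2 X+Y
Probability of a carrier female: 2/4 = 1/2
Expected count = 1/2 × 292 = 146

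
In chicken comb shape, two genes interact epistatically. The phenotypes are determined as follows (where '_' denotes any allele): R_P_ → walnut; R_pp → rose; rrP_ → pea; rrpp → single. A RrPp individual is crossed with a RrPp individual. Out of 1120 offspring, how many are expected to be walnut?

Cross: RrPp × RrPp — consider each gene separately:
R gene: Rr × Rr → 1 RR, 2 Rr, 1 rr → 3 R_ : 1 rr (out of 4)
P gene: Pp × Pp → 1 PP, 2 Pp, 1 pp → 3 P_ : 1 pp (out of 4)
Genotype classes (out of 4 × 4 = 16): R_P_ = 3×3 = 9; R_pp = 3×1 = 3; rrP_ = 1×3 = 3; rrpp = 1×1 = 1
Apply the phenotype rules: R_P_ (9) → walnut; R_pp (3) → rose; rrP_ (3) → pea; rrpp (1) → single
Phenotype counts (out of 16): 9 walnut, 3 rose, 3 pea, 1 single
walnut: 9 out of 16 → fraction 9/16
Expected count = 9/16 × 1120 = 630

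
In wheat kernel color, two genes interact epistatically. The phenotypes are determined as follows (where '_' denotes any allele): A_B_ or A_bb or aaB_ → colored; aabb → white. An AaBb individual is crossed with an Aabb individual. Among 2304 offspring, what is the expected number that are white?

Cross: AaBb × Aabb — consider each gene separately:
A gene: Aa × Aa → 1 AA, 2 Aa, 1 aa → 3 A_ : 1 aa (out of 4)
B gene: Bb × bb → 2 Bb, 2 bb → 2 B_ : 2 bb (out of 4)
Genotype classes (out of 4 × 4 = 16): A_B_ = 3×2 = 6; A_bb = 3×2 = 6; aaB_ = 1×2 = 2; aabb = 1×2 = 2
Apply the phenotype rules: A_B_ (6) + A_bb (6) + aaB_ (2) → colored; aabb (2) → white
Phenotype counts (out of 16): 14 colored, 2 white
white: 2 out of 16 → fraction 1/8
Expected count = 1/8 × 2304 = 288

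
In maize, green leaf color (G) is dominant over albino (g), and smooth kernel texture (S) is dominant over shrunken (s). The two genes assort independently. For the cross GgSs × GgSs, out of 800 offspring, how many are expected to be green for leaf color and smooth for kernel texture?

Dihybrid cross GgSs × GgSs — consider each gene separately:
leaf color: Gg × Gg → 1 GG, 2 Gg, 1 gg → 3 G_ : 1 gg (out of 4)
kernel texture: Ss × Ss → 1 SS, 2 Ss, 1 ss → 3 S_ : 1 ss (out of 4)
Looking for: green (G_) and smooth (S_)
P(green) = 3/4, P(smooth) = 3/4
P(both) = 3/4 × 3/4 = 9/16
Expected count = 9/16 × 800 = 450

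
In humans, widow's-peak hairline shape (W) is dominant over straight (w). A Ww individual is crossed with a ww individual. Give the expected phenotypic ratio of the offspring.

Punnett square for Ww × ww:
Offspring genotypes: 2 Ww, 2 ww
widow's-peak: 2, straight: 2
Ratio: 1:1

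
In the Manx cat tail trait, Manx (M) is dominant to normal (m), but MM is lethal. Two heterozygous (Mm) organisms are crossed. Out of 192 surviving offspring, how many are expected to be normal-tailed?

Cross: Mm × Mm
Punnett square offspring (before lethality): 1 MM, 2 Mm, 1 mm
The MM genotype is lethal (embryos die); surviving offspring: 2 Mm, 1 mm
normal-tailed: 1 out of 3 → fraction 1/3
Expected count = 1/3 × 192 = 64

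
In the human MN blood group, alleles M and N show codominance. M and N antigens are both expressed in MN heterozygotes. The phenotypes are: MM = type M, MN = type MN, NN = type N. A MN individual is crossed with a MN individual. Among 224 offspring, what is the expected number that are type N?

Punnett square for MN × MN:
Offspring genotypes: 1 MM, 2 MN, 1 NN
Phenotype counts: 1 type M, 2 type MN, 1 type N
type N: 1 out of 4 → fraction 1/4
Expected count = 1/4 × 224 = 56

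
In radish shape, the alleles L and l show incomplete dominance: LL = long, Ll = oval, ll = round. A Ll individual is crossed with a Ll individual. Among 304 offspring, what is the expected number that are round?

Punnett square for Ll × Ll:
Offspring genotypes: 1 LL, 2 Ll, 1 ll
Phenotype counts: 1 long, 2 oval, 1 round
round: 1 out of 4 → fraction 1/4
Expected count = 1/4 × 304 = 76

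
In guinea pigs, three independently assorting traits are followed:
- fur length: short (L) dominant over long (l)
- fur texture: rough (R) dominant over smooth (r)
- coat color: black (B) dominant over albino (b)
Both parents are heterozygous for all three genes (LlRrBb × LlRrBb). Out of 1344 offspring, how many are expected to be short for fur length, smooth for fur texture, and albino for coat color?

Trihybrid cross: LlRrBb × LlRrBb
Each trait segregates independently with a 3:1 phenotypic ratio, so each gene contributes 3/4 (dominant) or 1/4 (recessive).
Target: short (fur length), smooth (fur texture), albino (coat color)
Probability = product of independent per-trait probabilities
= 3/4 × 1/4 × 1/4 = 3/64
Expected count = 3/64 × 1344 = 63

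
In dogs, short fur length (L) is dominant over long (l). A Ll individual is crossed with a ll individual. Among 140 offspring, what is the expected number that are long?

Punnett square for Ll × ll:
Offspring genotypes: 2 Ll, 2 ll
short: 2, long: 2
long: 2 out of 4 → fraction 1/2
Expected count = 1/2 × 140 = 70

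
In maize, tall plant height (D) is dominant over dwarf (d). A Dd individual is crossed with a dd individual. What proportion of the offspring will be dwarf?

Punnett square for Dd × dd:
Offspring genotypes: 2 Dd, 2 dd
tall: 2, dwarf: 2
dwarf: 2 out of 4
Probability: 2/4 = 1/2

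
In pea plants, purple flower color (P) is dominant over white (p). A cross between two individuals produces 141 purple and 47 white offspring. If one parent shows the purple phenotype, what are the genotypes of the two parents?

Observed offspring: 141 purple, 47 white
The observed ratio simplifies to 3:1. White (pp) offspring appear, so each parent must contribute one p allele. The parent stated to show purple carries P, so it is Pp. The other parent is then either Pp or pp: Pp × pp would give a 1:1 split, whereas Pp × Pp gives 3:1 — matching the data. So both parents are heterozygous (Pp × Pp).
Parent genotypes: Pp × Pp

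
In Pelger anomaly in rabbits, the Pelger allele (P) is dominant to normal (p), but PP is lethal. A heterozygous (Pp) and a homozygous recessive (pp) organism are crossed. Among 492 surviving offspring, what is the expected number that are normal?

Cross: Pp × pp
Punnett square offspring (before lethality): 2 Pp, 2 pp
No PP offspring are produced in this cross.
normal: 2 out of 4 → fraction 1/2
Expected count = 1/2 × 492 = 246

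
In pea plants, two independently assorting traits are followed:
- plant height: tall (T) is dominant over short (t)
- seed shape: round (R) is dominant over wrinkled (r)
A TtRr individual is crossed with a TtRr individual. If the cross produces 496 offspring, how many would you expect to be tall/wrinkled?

Dihybrid cross TtRr × TtRr — consider each gene separately:
plant height: Tt × Tt → 1 TT, 2 Tt, 1 tt → 3 T_ : 1 tt (out of 4)
seed shape: Rr × Rr → 1 RR, 2 Rr, 1 rr → 3 R_ : 1 rr (out of 4)
Combine (counts out of 4 × 4 = 16): tall/round (T_R_) = 3×3 = 9; tall/wrinkled (T_rr) = 3×1 = 3; short/round (ttR_) = 1×3 = 3; short/wrinkled (ttrr) = 1×1 = 1
Phenotype counts (out of 16): 9 tall/round, 3 tall/wrinkled, 3 short/round, 1 short/wrinkled
tall/wrinkled: 3 out of 16 → fraction 3/16
Expected count = 3/16 × 496 = 93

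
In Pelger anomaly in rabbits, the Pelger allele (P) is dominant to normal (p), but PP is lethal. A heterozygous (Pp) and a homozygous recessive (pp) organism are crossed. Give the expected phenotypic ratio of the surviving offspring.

Cross: Pp × pp
Punnett square offspring (before lethality): 2 Pp, 2 pp
No PP offspring are produced in this cross.
Ratio: 1 Pelger : 1 normal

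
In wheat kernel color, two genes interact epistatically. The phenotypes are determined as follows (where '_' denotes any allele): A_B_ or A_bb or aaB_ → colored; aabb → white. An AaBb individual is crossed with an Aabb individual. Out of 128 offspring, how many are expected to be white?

Cross: AaBb × Aabb — consider each gene separately:
A gene: Aa × Aa → 1 AA, 2 Aa, 1 aa → 3 A_ : 1 aa (out of 4)
B gene: Bb × bb → 2 Bb, 2 bb → 2 B_ : 2 bb (out of 4)
Genotype classes (out of 4 × 4 = 16): A_B_ = 3×2 = 6; A_bb = 3×2 = 6; aaB_ = 1×2 = 2; aabb = 1×2 = 2
Apply the phenotype rules: A_B_ (6) + A_bb (6) + aaB_ (2) → colored; aabb (2) → white
Phenotype counts (out of 16): 14 colored, 2 white
white: 2 out of 16 → fraction 1/8
Expected count = 1/8 × 128 = 16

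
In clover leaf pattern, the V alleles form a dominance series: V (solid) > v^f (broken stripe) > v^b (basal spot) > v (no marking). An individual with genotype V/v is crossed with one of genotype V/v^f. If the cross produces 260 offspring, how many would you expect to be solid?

Cross: V/v × V/v^f
Allele dominance: V > v^f > v^b > v
Offspring genotypes: 1 V/V, 1 V/v^f, 1 V/v, 1 v^f/v
Phenotype counts: 3 solid, 1 broken stripe
solid: 3 out of 4 → fraction 3/4
Expected count = 3/4 × 260 = 195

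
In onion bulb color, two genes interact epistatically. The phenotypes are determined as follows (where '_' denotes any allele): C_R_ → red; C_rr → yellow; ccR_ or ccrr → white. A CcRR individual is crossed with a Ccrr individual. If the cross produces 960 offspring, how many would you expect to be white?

Cross: CcRR × Ccrr — consider each gene separately:
C gene: Cc × Cc → 1 CC, 2 Cc, 1 cc → 3 C_ : 1 cc (out of 4)
R gene: RR × rr → 4 Rr → 4 R_ (out of 4)
Genotype classes (out of 4 × 4 = 16): C_R_ = 3×4 = 12; ccR_ = 1×4 = 4
Apply the phenotype rules: C_R_ (12) → red; ccR_ (4) → white
Phenotype counts (out of 16): 12 red, 4 white
white: 4 out of 16 → fraction 1/4
Expected count = 1/4 × 960 = 240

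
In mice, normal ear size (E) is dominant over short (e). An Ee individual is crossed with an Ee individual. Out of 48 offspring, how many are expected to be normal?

Punnett square for Ee × Ee:
Offspring genotypes: 1 EE, 2 Ee, 1 ee
normal: 3, short: 1
normal: 3 out of 4 → fraction 3/4
Expected count = 3/4 × 48 = 36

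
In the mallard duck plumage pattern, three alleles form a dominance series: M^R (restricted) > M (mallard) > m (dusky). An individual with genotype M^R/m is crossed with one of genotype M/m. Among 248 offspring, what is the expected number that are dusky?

Cross: M^R/m × M/m
Allele dominance: M^R > M > m
Offspring genotypes: 1 M^R/M, 1 M^R/m, 1 M/m, 1 m/m
Phenotype counts: 2 restricted, 1 mallard, 1 dusky
dusky: 1 out of 4 → fraction 1/4
Expected count = 1/4 × 248 = 62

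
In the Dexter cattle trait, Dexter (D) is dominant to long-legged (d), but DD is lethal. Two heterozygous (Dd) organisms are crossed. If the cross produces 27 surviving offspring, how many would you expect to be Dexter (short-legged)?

Cross: Dd × Dd
Punnett square offspring (before lethality): 1 DD, 2 Dd, 1 dd
The DD genotype is lethal (embryos die); surviving offspring: 2 Dd, 1 dd
Dexter (short-legged): 2 out of 3 → fraction 2/3
Expected count = 2/3 × 27 = 18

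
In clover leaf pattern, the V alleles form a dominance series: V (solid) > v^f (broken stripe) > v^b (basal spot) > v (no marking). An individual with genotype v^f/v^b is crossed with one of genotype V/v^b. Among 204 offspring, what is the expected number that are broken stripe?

Cross: v^f/v^b × V/v^b
Allele dominance: V > v^f > v^b > v
Offspring genotypes: 1 V/v^f, 1 v^f/v^b, 1 V/v^b, 1 v^b/v^b
Phenotype counts: 2 solid, 1 broken stripe, 1 basal spot
broken stripe: 1 out of 4 → fraction 1/4
Expected count = 1/4 × 204 = 51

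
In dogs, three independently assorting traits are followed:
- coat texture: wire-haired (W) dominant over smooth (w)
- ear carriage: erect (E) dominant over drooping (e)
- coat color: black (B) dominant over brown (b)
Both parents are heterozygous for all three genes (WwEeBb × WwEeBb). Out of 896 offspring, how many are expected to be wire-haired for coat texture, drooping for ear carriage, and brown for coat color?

Trihybrid cross: WwEeBb × WwEeBb
Each trait segregates independently with a 3:1 phenotypic ratio, so each gene contributes 3/4 (dominant) or 1/4 (recessive).
Target: wire-haired (coat texture), drooping (ear carriage), brown (coat color)
Probability = product of independent per-trait probabilities
= 3/4 × 1/4 × 1/4 = 3/64
Expected count = 3/64 × 896 = 42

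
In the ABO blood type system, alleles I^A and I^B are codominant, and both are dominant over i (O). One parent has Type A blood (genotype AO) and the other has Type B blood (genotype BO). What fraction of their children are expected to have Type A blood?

Cross: AO × BO
Possible offspring genotypes: 1 AB, 1 AO, 1 BO, 1 OO
Blood type counts: 1 Type AB, 1 Type A, 1 Type B, 1 Type O
Probability of Type A: 1/4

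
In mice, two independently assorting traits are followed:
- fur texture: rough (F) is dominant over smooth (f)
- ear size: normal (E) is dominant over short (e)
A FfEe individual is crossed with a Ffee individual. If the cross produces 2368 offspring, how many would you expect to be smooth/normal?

Dihybrid cross FfEe × Ffee — consider each gene separately:
fur texture: Ff × Ff → 1 FF, 2 Ff, 1 ff → 3 F_ : 1 ff (out of 4)
ear size: Ee × ee → 2 Ee, 2 ee → 2 E_ : 2 ee (out of 4)
Combine (counts out of 4 × 4 = 16): rough/normal (F_E_) = 3×2 = 6; rough/short (F_ee) = 3×2 = 6; smooth/normal (ffE_) = 1×2 = 2; smooth/short (ffee) = 1×2 = 2
Phenotype counts (out of 16): 6 rough/normal, 6 rough/short, 2 smooth/normal, 2 smooth/short
smooth/normal: 2 out of 16 → fraction 1/8
Expected count = 1/8 × 2368 = 296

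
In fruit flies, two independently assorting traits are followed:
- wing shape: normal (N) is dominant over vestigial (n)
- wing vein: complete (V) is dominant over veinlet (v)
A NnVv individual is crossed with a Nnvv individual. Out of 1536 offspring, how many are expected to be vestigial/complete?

Dihybrid cross NnVv × Nnvv — consider each gene separately:
wing shape: Nn × Nn → 1 NN, 2 Nn, 1 nn → 3 N_ : 1 nn (out of 4)
wing vein: Vv × vv → 2 Vv, 2 vv → 2 V_ : 2 vv (out of 4)
Combine (counts out of 4 × 4 = 16): normal/complete (N_V_) = 3×2 = 6; normal/veinlet (N_vv) = 3×2 = 6; vestigial/complete (nnV_) = 1×2 = 2; vestigial/veinlet (nnvv) = 1×2 = 2
Phenotype counts (out of 16): 6 normal/complete, 6 normal/veinlet, 2 vestigial/complete, 2 vestigial/veinlet
vestigial/complete: 2 out of 16 → fraction 1/8
Expected count = 1/8 × 1536 = 192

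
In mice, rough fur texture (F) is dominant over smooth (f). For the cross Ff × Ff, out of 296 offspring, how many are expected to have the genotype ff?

Punnett square for Ff × Ff:
Offspring genotypes: 1 FF, 2 Ff, 1 ff
Total offspring: 4
Count with target: 1
Probability: 1/4
Expected count = 1/4 × 296 = 74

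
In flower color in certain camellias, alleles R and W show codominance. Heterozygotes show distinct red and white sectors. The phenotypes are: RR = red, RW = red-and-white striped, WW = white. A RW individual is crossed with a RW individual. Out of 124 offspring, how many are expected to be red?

Punnett square for RW × RW:
Offspring genotypes: 1 RR, 2 RW, 1 WW
Phenotype counts: 1 red, 2 red-and-white striped, 1 white
red: 1 out of 4 → fraction 1/4
Expected count = 1/4 × 124 = 31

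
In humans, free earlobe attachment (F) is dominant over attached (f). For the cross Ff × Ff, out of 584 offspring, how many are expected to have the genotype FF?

Punnett square for Ff × Ff:
Offspring genotypes: 1 FF, 2 Ff, 1 ff
Total offspring: 4
Count with target: 1
Probability: 1/4
Expected count = 1/4 × 584 = 146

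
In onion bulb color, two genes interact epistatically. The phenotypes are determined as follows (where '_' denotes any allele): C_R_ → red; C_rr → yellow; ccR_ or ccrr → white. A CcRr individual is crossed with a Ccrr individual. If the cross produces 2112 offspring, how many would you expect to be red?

Cross: CcRr × Ccrr — consider each gene separately:
C gene: Cc × Cc → 1 CC, 2 Cc, 1 cc → 3 C_ : 1 cc (out of 4)
R gene: Rr × rr → 2 Rr, 2 rr → 2 R_ : 2 rr (out of 4)
Genotype classes (out of 4 × 4 = 16): C_R_ = 3×2 = 6; C_rr = 3×2 = 6; ccR_ = 1×2 = 2; ccrr = 1×2 = 2
Apply the phenotype rules: C_R_ (6) → red; C_rr (6) → yellow; ccR_ (2) + ccrr (2) → white
Phenotype counts (out of 16): 6 red, 6 yellow, 4 white
red: 6 out of 16 → fraction 3/8
Expected count = 3/8 × 2112 = 792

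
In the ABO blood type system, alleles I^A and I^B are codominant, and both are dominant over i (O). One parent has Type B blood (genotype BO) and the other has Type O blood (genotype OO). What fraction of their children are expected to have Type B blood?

Cross: BO × OO
Possible offspring genotypes: 2 BO, 2 OO
Blood type counts: 2 Type B, 2 Type O
Probability of Type B: 2/4 = 1/2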